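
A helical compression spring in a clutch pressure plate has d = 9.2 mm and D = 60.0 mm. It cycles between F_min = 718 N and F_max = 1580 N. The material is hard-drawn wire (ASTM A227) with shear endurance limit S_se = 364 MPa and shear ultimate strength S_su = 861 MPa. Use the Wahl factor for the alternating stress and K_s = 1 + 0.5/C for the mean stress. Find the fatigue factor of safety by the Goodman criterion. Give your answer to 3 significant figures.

C = D/d = 60.0/9.2 = 6.5217; K_W = (4C−1)/(4C−4)+0.615/C = 1.2301; K_s = 1+0.5/C = 1.0767
F_a = (F_max−F_min)/2 = 431 N; F_m = (F_max+F_min)/2 = 1149 N
τ_a = K_W·8F_aD/(πd³) = 1.2301 × 84.568 = 104.03 MPa
τ_m = K_s·8F_mD/(πd³) = 1.0767 × 225.45 = 242.73 MPa
Goodman: 1/n_f = τ_a/S_se + τ_m/S_su = 104.03/364 + 242.73/861 = 0.28579 + 0.28192 = 0.56771
n_f = 1/0.56771 = 1.761

1.76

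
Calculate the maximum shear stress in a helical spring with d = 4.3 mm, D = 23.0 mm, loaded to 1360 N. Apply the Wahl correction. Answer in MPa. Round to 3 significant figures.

1290 MPa

Spring index C = D/d = 23.0/4.3 = 5.3488
K_W = (4C−1)/(4C−4) + 0.615/C = 20.395/17.395 + 0.1150 = 1.2874
τ₀ = 8FD/(πd³) = 8·1360·23.0/(π·4.3³) = 250240/249.78 = 1001.8 MPa
τ_max = K·τ₀ = 1.2874 × 1001.8 = 1289.8 MPa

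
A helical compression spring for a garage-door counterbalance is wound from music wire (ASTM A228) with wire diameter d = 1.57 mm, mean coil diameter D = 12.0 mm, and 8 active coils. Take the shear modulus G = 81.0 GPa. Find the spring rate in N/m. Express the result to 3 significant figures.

k = Gd⁴/(8D³N_a) = (81.0×10³ × 1.57⁴) / (8 × 12.0³ × 8)
  = 492134 / 110592 = 4.45 N/mm = 4450 N/m

4450 N/m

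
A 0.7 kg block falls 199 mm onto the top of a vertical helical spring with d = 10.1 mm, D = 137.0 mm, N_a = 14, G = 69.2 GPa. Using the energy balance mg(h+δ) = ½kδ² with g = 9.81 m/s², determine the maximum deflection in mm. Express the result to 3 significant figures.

35.9 mm

k = Gd⁴/(8D³N_a) = (69.2×10³)(10.1⁴)/(8·137.0³·14) = 2.5004 N/mm
W = mg = 0.7 × 9.81 = 6.867 N
½kδ² − Wδ − Wh = 0 → δ = (W + √(W² + 2kWh))/k
δ = (6.867 + √(47.156 + 6833.8))/2.5004 = (6.867 + 82.951)/2.5004 = 35.921 mm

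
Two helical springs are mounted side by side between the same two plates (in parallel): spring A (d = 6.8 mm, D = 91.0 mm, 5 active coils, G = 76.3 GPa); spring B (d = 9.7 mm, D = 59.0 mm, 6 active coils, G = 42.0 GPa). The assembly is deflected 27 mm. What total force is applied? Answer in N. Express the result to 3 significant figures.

k_A = Gd⁴/(8D³N_a) = (76.3×10³)(6.8⁴)/(8·91.0³·5) = 5.4122 N/mm
k_B = Gd⁴/(8D³N_a) = (42.0×10³)(9.7⁴)/(8·59.0³·6) = 37.717 N/mm
Parallel: k_eq = 5.4122 + 37.717 = 43.129 N/mm
F = k_eq·δ = 43.129·27 = 1164.5 N

1160 N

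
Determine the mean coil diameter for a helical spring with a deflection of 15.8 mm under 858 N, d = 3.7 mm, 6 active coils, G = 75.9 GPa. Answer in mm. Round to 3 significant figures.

17.6 mm

Required rate k = F/δ = 858/15.8 = 54.304 N/mm
D = (Gd⁴/(8N_a·k))^(1/3) = (75.9×10³·3.7⁴/(8·6·54.304))^(1/3)
  = (5457.29)^(1/3) = 17.6059 mm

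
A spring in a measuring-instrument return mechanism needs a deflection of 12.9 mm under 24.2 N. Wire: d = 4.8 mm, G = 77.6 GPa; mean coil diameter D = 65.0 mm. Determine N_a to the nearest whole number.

Required rate k = F/δ = 24.2/12.9 = 1.876 N/mm
N_a = Gd⁴/(8D³k) = (77.6×10³ × 4.8⁴)/(8 × 65.0³ × 1.876)
    = 4.11933e+07 / 4.1215e+06 = 9.995 → 10 coils

10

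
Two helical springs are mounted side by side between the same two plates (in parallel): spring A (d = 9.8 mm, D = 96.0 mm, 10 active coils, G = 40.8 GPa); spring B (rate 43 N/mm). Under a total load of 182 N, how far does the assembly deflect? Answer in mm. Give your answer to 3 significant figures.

3.77 mm

k_A = Gd⁴/(8D³N_a) = (40.8×10³)(9.8⁴)/(8·96.0³·10) = 5.3169 N/mm
Parallel: k_eq = 5.3169 + 43 = 48.317 N/mm
δ = F/k_eq = 182/48.317 = 3.7668 mm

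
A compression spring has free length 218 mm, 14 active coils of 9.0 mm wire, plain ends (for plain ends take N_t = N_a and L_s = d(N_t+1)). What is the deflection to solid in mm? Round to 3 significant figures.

83.0 mm

N_t = 14; L_s = 9.0·15 = 135 mm
δ_solid = L₀ − L_s = 218 − 135 = 83 mm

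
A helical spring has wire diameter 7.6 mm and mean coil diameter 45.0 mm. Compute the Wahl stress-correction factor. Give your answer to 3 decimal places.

1.256

C = D/d = 45.0/7.6 = 5.9211
K_W = (4C−1)/(4C−4) + 0.615/C = 22.684/19.684 + 0.1039 = 1.2563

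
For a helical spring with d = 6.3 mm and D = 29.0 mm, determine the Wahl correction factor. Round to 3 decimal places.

C = D/d = 29.0/6.3 = 4.6032
K_W = (4C−1)/(4C−4) + 0.615/C = 17.413/14.413 + 0.1336 = 1.3418

1.342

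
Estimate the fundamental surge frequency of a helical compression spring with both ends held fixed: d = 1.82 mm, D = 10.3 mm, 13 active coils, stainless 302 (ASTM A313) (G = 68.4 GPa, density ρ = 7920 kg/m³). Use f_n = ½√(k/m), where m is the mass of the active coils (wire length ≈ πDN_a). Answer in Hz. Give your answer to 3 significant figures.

436 Hz

k = Gd⁴/(8D³N_a) = (68.4×10³)(1.82⁴)/(8·10.3³·13) = 6.6038 N/mm = 6603.8 N/m
Wire length L = πDN_a = π·10.3·13 = 420.66 mm
m = ρ·(πd²/4)·L = 7920 × 2.6016×10⁻⁶ m² × 0.42066 m = 0.0086674 kg
f_n = ½√(k/m) = 0.5·√(6603.8/0.0086674) = 0.5·√(7.6192e+05) = 436.44 Hz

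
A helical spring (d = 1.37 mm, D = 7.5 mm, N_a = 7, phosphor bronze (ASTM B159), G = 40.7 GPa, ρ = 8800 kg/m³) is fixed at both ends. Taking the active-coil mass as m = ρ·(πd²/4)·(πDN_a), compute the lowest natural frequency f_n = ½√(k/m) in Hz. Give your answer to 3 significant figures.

842 Hz

k = Gd⁴/(8D³N_a) = (40.7×10³)(1.37⁴)/(8·7.5³·7) = 6.0688 N/mm = 6068.8 N/m
Wire length L = πDN_a = π·7.5·7 = 164.93 mm
m = ρ·(πd²/4)·L = 8800 × 1.4741×10⁻⁶ m² × 0.16493 m = 0.0021396 kg
f_n = ½√(k/m) = 0.5·√(6068.8/0.0021396) = 0.5·√(2.8365e+06) = 842.09 Hz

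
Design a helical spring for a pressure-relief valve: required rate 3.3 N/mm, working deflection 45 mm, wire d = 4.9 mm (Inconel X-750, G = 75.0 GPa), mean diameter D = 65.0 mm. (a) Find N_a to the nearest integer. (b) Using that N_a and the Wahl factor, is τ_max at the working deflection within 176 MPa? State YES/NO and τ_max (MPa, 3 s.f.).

(a) 6 coils; (b) NO, τ_max = 230 MPa

N_a = Gd⁴/(8D³k) = (75.0×10³)(4.9⁴)/(8·65.0³·3.3) = 5.964 → N_a = 6
Actual rate k = Gd⁴/(8D³·6) = 3.2799 N/mm
Working load F = kδ = 3.2799·45 = 147.6 N
C = 65.0/4.9 = 13.2653; K_W = (4C−1)/(4C−4)+0.615/C = 1.1075
τ_max = K_W·8FD/(πd³) = 1.1075·207.65 = 229.98 MPa
τ_max > 176 MPa → exceeds allowable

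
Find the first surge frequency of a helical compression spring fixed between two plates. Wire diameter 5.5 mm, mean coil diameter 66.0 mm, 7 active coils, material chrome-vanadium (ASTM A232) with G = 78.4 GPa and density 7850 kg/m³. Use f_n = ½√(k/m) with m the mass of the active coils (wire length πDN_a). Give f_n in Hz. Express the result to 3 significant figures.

k = Gd⁴/(8D³N_a) = (78.4×10³)(5.5⁴)/(8·66.0³·7) = 4.456 N/mm = 4456 N/m
Wire length L = πDN_a = π·66.0·7 = 1451.4 mm
m = ρ·(πd²/4)·L = 7850 × 23.758×10⁻⁶ m² × 1.4514 m = 0.27069 kg
f_n = ½√(k/m) = 0.5·√(4456/0.27069) = 0.5·√(16462) = 64.151 Hz

64.2 Hz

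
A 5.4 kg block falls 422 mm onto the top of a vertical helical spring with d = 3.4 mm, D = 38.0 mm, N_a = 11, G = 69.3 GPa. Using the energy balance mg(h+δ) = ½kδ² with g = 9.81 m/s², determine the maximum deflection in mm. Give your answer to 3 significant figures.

k = Gd⁴/(8D³N_a) = (69.3×10³)(3.4⁴)/(8·38.0³·11) = 1.9179 N/mm
W = mg = 5.4 × 9.81 = 52.974 N
½kδ² − Wδ − Wh = 0 → δ = (W + √(W² + 2kWh))/k
δ = (52.974 + √(2806.2 + 85747.3))/1.9179 = (52.974 + 297.58)/1.9179 = 182.78 mm

183 mm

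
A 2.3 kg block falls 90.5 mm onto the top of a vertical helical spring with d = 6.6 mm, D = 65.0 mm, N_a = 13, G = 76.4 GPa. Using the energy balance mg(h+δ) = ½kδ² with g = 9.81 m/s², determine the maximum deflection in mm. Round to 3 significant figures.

k = Gd⁴/(8D³N_a) = (76.4×10³)(6.6⁴)/(8·65.0³·13) = 5.0757 N/mm
W = mg = 2.3 × 9.81 = 22.563 N
½kδ² − Wδ − Wh = 0 → δ = (W + √(W² + 2kWh))/k
δ = (22.563 + √(509.09 + 20728.7))/5.0757 = (22.563 + 145.73)/5.0757 = 33.157 mm

33.2 mm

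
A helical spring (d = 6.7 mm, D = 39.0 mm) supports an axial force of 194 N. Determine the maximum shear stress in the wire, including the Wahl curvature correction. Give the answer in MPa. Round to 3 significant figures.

80.8 MPa

Spring index C = D/d = 39.0/6.7 = 5.8209
K_W = (4C−1)/(4C−4) + 0.615/C = 22.284/19.284 + 0.1057 = 1.2612
τ₀ = 8FD/(πd³) = 8·194·39.0/(π·6.7³) = 60528/944.87 = 64.059 MPa
τ_max = K·τ₀ = 1.2612 × 64.059 = 80.793 MPa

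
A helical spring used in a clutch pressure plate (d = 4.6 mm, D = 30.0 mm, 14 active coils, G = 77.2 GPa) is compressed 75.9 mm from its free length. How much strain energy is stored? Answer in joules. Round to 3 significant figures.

32.9 J

k = Gd⁴/(8D³N_a) = (77.2×10³)(4.6⁴)/(8·30.0³·14) = 11.431 N/mm
U = ½kδ² = 0.5 × 11.431 × 75.9² = 32925 N·mm = 32.925 J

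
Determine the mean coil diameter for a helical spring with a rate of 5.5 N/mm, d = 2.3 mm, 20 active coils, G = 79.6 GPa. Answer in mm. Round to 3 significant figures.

13.6 mm

D = (Gd⁴/(8N_a·k))^(1/3) = (79.6×10³·2.3⁴/(8·20·5.5))^(1/3)
  = (2531.29)^(1/3) = 13.6285 mm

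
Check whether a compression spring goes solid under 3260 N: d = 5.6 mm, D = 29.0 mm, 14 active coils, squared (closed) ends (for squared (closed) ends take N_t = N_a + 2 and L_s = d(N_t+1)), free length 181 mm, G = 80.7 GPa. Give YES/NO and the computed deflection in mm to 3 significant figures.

k = Gd⁴/(8D³N_a) = (80.7×10³)(5.6⁴)/(8·29.0³·14) = 29.055 N/mm
N_t = 16; L_s = 5.6·17 = 95.2 mm; δ_solid = L₀ − L_s = 181 − 95.2 = 85.8 mm
δ = F/k = 3260/29.055 = 112.2 mm
δ ≥ δ_solid → spring goes solid

YES, δ = 112 mm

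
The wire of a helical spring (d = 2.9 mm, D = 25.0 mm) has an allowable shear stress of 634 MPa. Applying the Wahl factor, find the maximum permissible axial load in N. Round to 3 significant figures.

C = D/d = 25.0/2.9 = 8.6207
K_W = (4C−1)/(4C−4) + 0.615/C = 33.483/30.483 + 0.0713 = 1.1698
τ_max = K·8FD/(πd³) → F_max = τ_allow·πd³/(8DK)
F_max = 634·π·2.9³/(8·25.0·1.1698) = 48577/233.95 = 207.64 N

208 N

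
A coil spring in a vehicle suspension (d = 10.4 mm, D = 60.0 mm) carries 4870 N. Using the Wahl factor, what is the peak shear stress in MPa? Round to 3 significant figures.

836 MPa

Spring index C = D/d = 60.0/10.4 = 5.7692
K_W = (4C−1)/(4C−4) + 0.615/C = 22.077/19.077 + 0.1066 = 1.2639
τ₀ = 8FD/(πd³) = 8·4870·60.0/(π·10.4³) = 2.3376e+06/3533.9 = 661.49 MPa
τ_max = K·τ₀ = 1.2639 × 661.49 = 836.02 MPa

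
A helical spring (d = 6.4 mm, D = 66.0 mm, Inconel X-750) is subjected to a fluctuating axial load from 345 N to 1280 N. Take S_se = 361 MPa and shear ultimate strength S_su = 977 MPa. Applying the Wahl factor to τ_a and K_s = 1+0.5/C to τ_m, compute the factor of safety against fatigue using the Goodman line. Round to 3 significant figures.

0.664

C = D/d = 66.0/6.4 = 10.3125; K_W = (4C−1)/(4C−4)+0.615/C = 1.1402; K_s = 1+0.5/C = 1.0485
F_a = (F_max−F_min)/2 = 467.5 N; F_m = (F_max+F_min)/2 = 812.5 N
τ_a = K_W·8F_aD/(πd³) = 1.1402 × 299.73 = 341.74 MPa
τ_m = K_s·8F_mD/(πd³) = 1.0485 × 520.92 = 546.17 MPa
Goodman: 1/n_f = τ_a/S_se + τ_m/S_su = 341.74/361 + 546.17/977 = 0.94665 + 0.55903 = 1.5057
n_f = 1/1.5057 = 0.6642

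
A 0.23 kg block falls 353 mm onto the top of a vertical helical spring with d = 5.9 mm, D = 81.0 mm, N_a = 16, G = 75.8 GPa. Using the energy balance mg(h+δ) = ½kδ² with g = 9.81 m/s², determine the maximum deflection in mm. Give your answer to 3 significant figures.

36.1 mm

k = Gd⁴/(8D³N_a) = (75.8×10³)(5.9⁴)/(8·81.0³·16) = 1.3502 N/mm
W = mg = 0.23 × 9.81 = 2.2563 N
½kδ² − Wδ − Wh = 0 → δ = (W + √(W² + 2kWh))/k
δ = (2.2563 + √(5.0909 + 2150.87))/1.3502 = (2.2563 + 46.432)/1.3502 = 36.059 mm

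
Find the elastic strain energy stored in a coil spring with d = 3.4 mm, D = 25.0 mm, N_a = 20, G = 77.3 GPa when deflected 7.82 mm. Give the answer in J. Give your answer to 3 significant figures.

k = Gd⁴/(8D³N_a) = (77.3×10³)(3.4⁴)/(8·25.0³·20) = 4.132 N/mm
U = ½kδ² = 0.5 × 4.132 × 7.82² = 126.34 N·mm = 0.12634 J

0.126 J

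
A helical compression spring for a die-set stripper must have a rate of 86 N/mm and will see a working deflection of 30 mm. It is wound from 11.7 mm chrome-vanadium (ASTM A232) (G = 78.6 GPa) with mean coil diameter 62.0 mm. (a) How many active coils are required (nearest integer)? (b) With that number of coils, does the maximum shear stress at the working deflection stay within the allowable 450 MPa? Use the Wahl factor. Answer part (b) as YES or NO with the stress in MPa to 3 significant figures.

N_a = Gd⁴/(8D³k) = (78.6×10³)(11.7⁴)/(8·62.0³·86) = 8.983 → N_a = 9
Actual rate k = Gd⁴/(8D³·9) = 85.834 N/mm
Working load F = kδ = 85.834·30 = 2575 N
C = 62.0/11.7 = 5.2991; K_W = (4C−1)/(4C−4)+0.615/C = 1.2905
τ_max = K_W·8FD/(πd³) = 1.2905·253.84 = 327.58 MPa
τ_max ≤ 450 MPa → acceptable

(a) 9 coils; (b) YES, τ_max = 328 MPa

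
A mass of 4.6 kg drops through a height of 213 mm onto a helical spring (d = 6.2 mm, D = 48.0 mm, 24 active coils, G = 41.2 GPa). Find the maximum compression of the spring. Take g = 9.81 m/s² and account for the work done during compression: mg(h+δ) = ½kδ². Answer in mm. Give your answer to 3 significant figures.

k = Gd⁴/(8D³N_a) = (41.2×10³)(6.2⁴)/(8·48.0³·24) = 2.8671 N/mm
W = mg = 4.6 × 9.81 = 45.126 N
½kδ² − Wδ − Wh = 0 → δ = (W + √(W² + 2kWh))/k
δ = (45.126 + √(2036.4 + 55115.7))/2.8671 = (45.126 + 239.06)/2.8671 = 99.122 mm

99.1 mm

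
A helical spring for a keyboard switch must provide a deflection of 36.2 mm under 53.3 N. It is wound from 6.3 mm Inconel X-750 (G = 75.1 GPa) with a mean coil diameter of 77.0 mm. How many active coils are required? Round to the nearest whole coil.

22

Required rate k = F/δ = 53.3/36.2 = 1.4724 N/mm
N_a = Gd⁴/(8D³k) = (75.1×10³ × 6.3⁴)/(8 × 77.0³ × 1.4724)
    = 1.18305e+08 / 5.3775e+06 = 22 → 22 coils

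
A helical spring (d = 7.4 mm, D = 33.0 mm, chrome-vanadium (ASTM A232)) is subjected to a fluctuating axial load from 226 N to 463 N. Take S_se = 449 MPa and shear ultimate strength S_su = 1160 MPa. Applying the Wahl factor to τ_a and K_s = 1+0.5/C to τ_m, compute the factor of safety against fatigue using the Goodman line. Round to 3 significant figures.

7.01

C = D/d = 33.0/7.4 = 4.4595; K_W = (4C−1)/(4C−4)+0.615/C = 1.3547; K_s = 1+0.5/C = 1.1121
F_a = (F_max−F_min)/2 = 118.5 N; F_m = (F_max+F_min)/2 = 344.5 N
τ_a = K_W·8F_aD/(πd³) = 1.3547 × 24.574 = 33.291 MPa
τ_m = K_s·8F_mD/(πd³) = 1.1121 × 71.441 = 79.451 MPa
Goodman: 1/n_f = τ_a/S_se + τ_m/S_su = 33.291/449 + 79.451/1160 = 0.07414 + 0.06849 = 0.14264
n_f = 1/0.14264 = 7.011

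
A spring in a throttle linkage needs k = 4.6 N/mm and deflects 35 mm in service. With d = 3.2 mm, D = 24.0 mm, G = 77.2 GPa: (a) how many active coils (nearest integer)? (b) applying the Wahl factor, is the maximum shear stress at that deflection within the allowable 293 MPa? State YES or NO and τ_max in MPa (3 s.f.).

N_a = Gd⁴/(8D³k) = (77.2×10³)(3.2⁴)/(8·24.0³·4.6) = 15.91 → N_a = 16
Actual rate k = Gd⁴/(8D³·16) = 4.5748 N/mm
Working load F = kδ = 4.5748·35 = 160.12 N
C = 24.0/3.2 = 7.5000; K_W = (4C−1)/(4C−4)+0.615/C = 1.1974
τ_max = K_W·8FD/(πd³) = 1.1974·298.64 = 357.58 MPa
τ_max > 293 MPa → exceeds allowable

(a) 16 coils; (b) NO, τ_max = 358 MPa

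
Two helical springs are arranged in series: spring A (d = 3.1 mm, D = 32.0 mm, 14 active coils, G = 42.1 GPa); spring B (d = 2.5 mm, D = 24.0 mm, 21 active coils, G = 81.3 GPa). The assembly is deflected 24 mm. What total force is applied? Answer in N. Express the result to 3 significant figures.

k_A = Gd⁴/(8D³N_a) = (42.1×10³)(3.1⁴)/(8·32.0³·14) = 1.0594 N/mm
k_B = Gd⁴/(8D³N_a) = (81.3×10³)(2.5⁴)/(8·24.0³·21) = 1.3674 N/mm
Series: 1/k_eq = 1/1.0594 + 1/1.3674 = 1.6752; k_eq = 0.59694 N/mm
F = k_eq·δ = 0.59694·24 = 14.326 N

14.3 N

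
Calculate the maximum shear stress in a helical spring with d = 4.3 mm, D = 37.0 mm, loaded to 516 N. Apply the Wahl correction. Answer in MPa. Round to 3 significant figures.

Spring index C = D/d = 37.0/4.3 = 8.6047
K_W = (4C−1)/(4C−4) + 0.615/C = 33.419/30.419 + 0.0715 = 1.1701
τ₀ = 8FD/(πd³) = 8·516·37.0/(π·4.3³) = 152736/249.78 = 611.49 MPa
τ_max = K·τ₀ = 1.1701 × 611.49 = 715.5 MPa

715 MPa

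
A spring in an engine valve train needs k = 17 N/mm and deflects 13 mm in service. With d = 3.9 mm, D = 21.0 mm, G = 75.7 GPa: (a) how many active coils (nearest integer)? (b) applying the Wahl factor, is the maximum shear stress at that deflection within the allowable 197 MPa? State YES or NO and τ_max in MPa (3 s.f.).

N_a = Gd⁴/(8D³k) = (75.7×10³)(3.9⁴)/(8·21.0³·17) = 13.9 → N_a = 14
Actual rate k = Gd⁴/(8D³·14) = 16.884 N/mm
Working load F = kδ = 16.884·13 = 219.49 N
C = 21.0/3.9 = 5.3846; K_W = (4C−1)/(4C−4)+0.615/C = 1.2853
τ_max = K_W·8FD/(πd³) = 1.2853·197.87 = 254.32 MPa
τ_max > 197 MPa → exceeds allowable

(a) 14 coils; (b) NO, τ_max = 254 MPa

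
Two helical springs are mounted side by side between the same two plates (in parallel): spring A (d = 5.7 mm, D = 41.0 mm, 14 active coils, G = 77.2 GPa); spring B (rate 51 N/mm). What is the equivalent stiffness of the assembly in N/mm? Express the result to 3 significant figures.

61.6 N/mm

k_A = Gd⁴/(8D³N_a) = (77.2×10³)(5.7⁴)/(8·41.0³·14) = 10.557 N/mm
Parallel: k_eq = 10.557 + 51 = 61.557 N/mm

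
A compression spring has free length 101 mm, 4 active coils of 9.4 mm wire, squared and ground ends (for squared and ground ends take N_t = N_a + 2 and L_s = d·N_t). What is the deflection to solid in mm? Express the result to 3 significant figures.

44.6 mm

N_t = 6; L_s = 9.4·6 = 56.4 mm
δ_solid = L₀ − L_s = 101 − 56.4 = 44.6 mm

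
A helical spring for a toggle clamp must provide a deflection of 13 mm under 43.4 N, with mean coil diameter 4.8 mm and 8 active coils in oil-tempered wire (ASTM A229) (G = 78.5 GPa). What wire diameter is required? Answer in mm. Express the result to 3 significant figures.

0.741 mm

Required rate k = F/δ = 43.4/13 = 3.3385 N/mm
d = (8D³N_a·k / G)^(1/4) = (8·4.8³·8·3.3385 / (78.5×10³))^0.25
  = (0.30101)^0.25 = 0.7407 mm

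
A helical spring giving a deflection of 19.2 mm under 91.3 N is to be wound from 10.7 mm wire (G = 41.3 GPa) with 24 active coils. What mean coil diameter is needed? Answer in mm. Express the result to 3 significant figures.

Required rate k = F/δ = 91.3/19.2 = 4.7552 N/mm
D = (Gd⁴/(8N_a·k))^(1/3) = (41.3×10³·10.7⁴/(8·24·4.7552))^(1/3)
  = (592945)^(1/3) = 84.0114 mm

84.0 mm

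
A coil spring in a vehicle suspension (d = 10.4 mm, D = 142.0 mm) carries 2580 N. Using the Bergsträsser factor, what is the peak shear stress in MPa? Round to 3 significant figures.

910 MPa

Spring index C = D/d = 142.0/10.4 = 13.6538
K_B = (4C+2)/(4C−3) = 56.615/51.615 = 1.0969
τ₀ = 8FD/(πd³) = 8·2580·142.0/(π·10.4³) = 2.93088e+06/3533.9 = 829.37 MPa
τ_max = K·τ₀ = 1.0969 × 829.37 = 909.71 MPa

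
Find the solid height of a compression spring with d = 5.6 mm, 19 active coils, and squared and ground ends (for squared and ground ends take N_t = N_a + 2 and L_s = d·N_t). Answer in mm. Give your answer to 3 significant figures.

118 mm

squared and ground ends: N_t = N_a + 2 = 19 + 2 = 21
L_s = d·N_t = 5.6 × 21 = 117.6 mm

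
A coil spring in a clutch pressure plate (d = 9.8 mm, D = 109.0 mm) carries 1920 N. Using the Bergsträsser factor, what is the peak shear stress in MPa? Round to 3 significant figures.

Spring index C = D/d = 109.0/9.8 = 11.1224
K_B = (4C+2)/(4C−3) = 46.490/41.490 = 1.1205
τ₀ = 8FD/(πd³) = 8·1920·109.0/(π·9.8³) = 1.67424e+06/2956.8 = 566.23 MPa
τ_max = K·τ₀ = 1.1205 × 566.23 = 634.46 MPa

634 MPa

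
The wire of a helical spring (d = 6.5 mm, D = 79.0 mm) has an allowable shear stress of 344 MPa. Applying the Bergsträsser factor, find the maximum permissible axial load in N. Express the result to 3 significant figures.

C = D/d = 79.0/6.5 = 12.1538
K_B = (4C+2)/(4C−3) = 50.615/45.615 = 1.1096
τ_max = K·8FD/(πd³) → F_max = τ_allow·πd³/(8DK)
F_max = 344·π·6.5³/(8·79.0·1.1096) = 2.9679e+05/701.27 = 423.21 N

423 N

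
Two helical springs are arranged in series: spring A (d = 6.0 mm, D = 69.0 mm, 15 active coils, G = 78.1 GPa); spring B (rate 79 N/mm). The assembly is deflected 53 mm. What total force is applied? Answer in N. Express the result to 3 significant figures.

k_A = Gd⁴/(8D³N_a) = (78.1×10³)(6.0⁴)/(8·69.0³·15) = 2.5676 N/mm
Series: 1/k_eq = 1/2.5676 + 1/79 = 0.40213; k_eq = 2.4868 N/mm
F = k_eq·δ = 2.4868·53 = 131.8 N

132 N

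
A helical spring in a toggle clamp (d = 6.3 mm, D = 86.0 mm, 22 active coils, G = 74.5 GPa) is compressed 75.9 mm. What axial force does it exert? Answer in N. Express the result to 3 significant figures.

79.6 N

k = Gd⁴/(8D³N_a) = (74.5×10³)(6.3⁴)/(8·86.0³·22) = 1.0484 N/mm
F = k·δ = 1.0484 × 75.9 = 79.571 N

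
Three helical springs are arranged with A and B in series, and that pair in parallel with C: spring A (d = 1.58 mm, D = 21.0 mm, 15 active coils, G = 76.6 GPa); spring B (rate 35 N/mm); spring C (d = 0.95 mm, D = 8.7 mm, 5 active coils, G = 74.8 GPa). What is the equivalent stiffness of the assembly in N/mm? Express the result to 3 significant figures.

k_A = Gd⁴/(8D³N_a) = (76.6×10³)(1.58⁴)/(8·21.0³·15) = 0.42955 N/mm
k_C = Gd⁴/(8D³N_a) = (74.8×10³)(0.95⁴)/(8·8.7³·5) = 2.313 N/mm
Springs A,B series: k_AB = 1/(1/0.42955+1/35) = 0.42435 N/mm; parallel with C: k_eq = 0.42435+2.313 = 2.7374 N/mm

2.74 N/mm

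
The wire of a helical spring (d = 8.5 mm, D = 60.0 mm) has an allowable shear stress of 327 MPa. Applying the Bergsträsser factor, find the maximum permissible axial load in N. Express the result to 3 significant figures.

1100 N

C = D/d = 60.0/8.5 = 7.0588
K_B = (4C+2)/(4C−3) = 30.235/25.235 = 1.1981
τ_max = K·8FD/(πd³) → F_max = τ_allow·πd³/(8DK)
F_max = 327·π·8.5³/(8·60.0·1.1981) = 6.3089e+05/575.1 = 1097 N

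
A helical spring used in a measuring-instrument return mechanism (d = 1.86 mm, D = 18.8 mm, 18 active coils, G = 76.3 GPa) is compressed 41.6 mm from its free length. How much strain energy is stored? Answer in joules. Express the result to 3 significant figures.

k = Gd⁴/(8D³N_a) = (76.3×10³)(1.86⁴)/(8·18.8³·18) = 0.95442 N/mm
U = ½kδ² = 0.5 × 0.95442 × 41.6² = 825.84 N·mm = 0.82584 J

0.826 J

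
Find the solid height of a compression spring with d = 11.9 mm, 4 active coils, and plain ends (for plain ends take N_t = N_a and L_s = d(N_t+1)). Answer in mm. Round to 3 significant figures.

plain ends: N_t = N_a = 4
L_s = d·(N_t+1) = 11.9 × 5 = 59.5 mm

59.5 mm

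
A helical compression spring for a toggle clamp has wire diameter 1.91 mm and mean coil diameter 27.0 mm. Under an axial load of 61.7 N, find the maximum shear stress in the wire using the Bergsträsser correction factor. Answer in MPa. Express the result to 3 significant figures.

Spring index C = D/d = 27.0/1.91 = 14.1361
K_B = (4C+2)/(4C−3) = 58.545/53.545 = 1.0934
τ₀ = 8FD/(πd³) = 8·61.7·27.0/(π·1.91³) = 13327.2/21.89 = 608.82 MPa
τ_max = K·τ₀ = 1.0934 × 608.82 = 665.67 MPa

666 MPa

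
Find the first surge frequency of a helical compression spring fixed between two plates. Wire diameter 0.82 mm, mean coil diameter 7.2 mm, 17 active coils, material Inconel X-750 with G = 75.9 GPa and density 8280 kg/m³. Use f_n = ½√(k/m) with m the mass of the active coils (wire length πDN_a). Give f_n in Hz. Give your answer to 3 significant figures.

k = Gd⁴/(8D³N_a) = (75.9×10³)(0.82⁴)/(8·7.2³·17) = 0.67602 N/mm = 676.02 N/m
Wire length L = πDN_a = π·7.2·17 = 384.53 mm
m = ρ·(πd²/4)·L = 8280 × 0.5281×10⁻⁶ m² × 0.38453 m = 0.0016814 kg
f_n = ½√(k/m) = 0.5·√(676.02/0.0016814) = 0.5·√(4.0205e+05) = 317.04 Hz

317 Hz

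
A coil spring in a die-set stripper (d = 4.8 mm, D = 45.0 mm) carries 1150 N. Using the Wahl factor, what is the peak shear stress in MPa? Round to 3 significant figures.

Spring index C = D/d = 45.0/4.8 = 9.3750
K_W = (4C−1)/(4C−4) + 0.615/C = 36.500/33.500 + 0.0656 = 1.1552
τ₀ = 8FD/(πd³) = 8·1150·45.0/(π·4.8³) = 414000/347.44 = 1191.6 MPa
τ_max = K·τ₀ = 1.1552 × 1191.6 = 1376.5 MPa

1380 MPa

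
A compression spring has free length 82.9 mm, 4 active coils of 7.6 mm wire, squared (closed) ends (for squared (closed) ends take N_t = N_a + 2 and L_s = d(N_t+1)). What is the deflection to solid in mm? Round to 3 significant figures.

N_t = 6; L_s = 7.6·7 = 53.2 mm
δ_solid = L₀ − L_s = 82.9 − 53.2 = 29.7 mm

29.7 mm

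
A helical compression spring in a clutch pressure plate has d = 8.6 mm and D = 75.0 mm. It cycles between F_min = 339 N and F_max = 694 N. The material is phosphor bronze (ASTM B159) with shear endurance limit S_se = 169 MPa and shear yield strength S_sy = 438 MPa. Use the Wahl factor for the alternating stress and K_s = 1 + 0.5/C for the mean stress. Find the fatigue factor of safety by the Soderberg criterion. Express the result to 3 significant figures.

1.35

C = D/d = 75.0/8.6 = 8.7209; K_W = (4C−1)/(4C−4)+0.615/C = 1.1677; K_s = 1+0.5/C = 1.0573
F_a = (F_max−F_min)/2 = 177.5 N; F_m = (F_max+F_min)/2 = 516.5 N
τ_a = K_W·8F_aD/(πd³) = 1.1677 × 53.297 = 62.233 MPa
τ_m = K_s·8F_mD/(πd³) = 1.0573 × 155.09 = 163.98 MPa
Soderberg: 1/n_f = τ_a/S_se + τ_m/S_sy = 62.233/169 + 163.98/438 = 0.36824 + 0.37438 = 0.74262
n_f = 1/0.74262 = 1.347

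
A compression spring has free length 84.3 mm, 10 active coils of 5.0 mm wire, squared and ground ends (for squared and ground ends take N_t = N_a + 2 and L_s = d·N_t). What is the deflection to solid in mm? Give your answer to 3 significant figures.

24.3 mm

N_t = 12; L_s = 5.0·12 = 60 mm
δ_solid = L₀ − L_s = 84.3 − 60 = 24.3 mm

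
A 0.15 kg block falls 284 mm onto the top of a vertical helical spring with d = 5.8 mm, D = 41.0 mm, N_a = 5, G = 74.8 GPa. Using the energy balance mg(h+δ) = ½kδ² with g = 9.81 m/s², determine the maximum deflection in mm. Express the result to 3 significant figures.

k = Gd⁴/(8D³N_a) = (74.8×10³)(5.8⁴)/(8·41.0³·5) = 30.704 N/mm
W = mg = 0.15 × 9.81 = 1.4715 N
½kδ² − Wδ − Wh = 0 → δ = (W + √(W² + 2kWh))/k
δ = (1.4715 + √(2.1653 + 25663.2))/30.704 = (1.4715 + 160.2)/30.704 = 5.2655 mm

5.27 mm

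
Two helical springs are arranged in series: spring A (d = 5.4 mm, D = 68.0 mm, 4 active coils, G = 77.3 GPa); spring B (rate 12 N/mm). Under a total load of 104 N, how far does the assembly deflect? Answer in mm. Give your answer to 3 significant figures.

24.6 mm

k_A = Gd⁴/(8D³N_a) = (77.3×10³)(5.4⁴)/(8·68.0³·4) = 6.5325 N/mm
Series: 1/k_eq = 1/6.5325 + 1/12 = 0.23641; k_eq = 4.2299 N/mm
δ = F/k_eq = 104/4.2299 = 24.587 mm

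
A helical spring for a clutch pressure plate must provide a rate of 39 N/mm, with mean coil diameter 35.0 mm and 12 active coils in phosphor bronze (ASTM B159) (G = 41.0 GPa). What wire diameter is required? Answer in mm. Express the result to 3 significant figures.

7.91 mm

d = (8D³N_a·k / G)^(1/4) = (8·35.0³·12·39 / (41.0×10³))^0.25
  = (3915.2)^0.25 = 7.9102 mm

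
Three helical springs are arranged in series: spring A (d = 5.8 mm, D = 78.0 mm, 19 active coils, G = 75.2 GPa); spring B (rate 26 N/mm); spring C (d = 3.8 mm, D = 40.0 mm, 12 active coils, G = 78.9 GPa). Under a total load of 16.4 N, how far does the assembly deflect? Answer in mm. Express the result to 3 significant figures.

k_A = Gd⁴/(8D³N_a) = (75.2×10³)(5.8⁴)/(8·78.0³·19) = 1.1798 N/mm
k_C = Gd⁴/(8D³N_a) = (78.9×10³)(3.8⁴)/(8·40.0³·12) = 2.6777 N/mm
Series: 1/k_eq = 1/1.1798 + 1/26 + 1/2.6777 = 1.2595; k_eq = 0.79395 N/mm
δ = F/k_eq = 16.4/0.79395 = 20.656 mm

20.7 mm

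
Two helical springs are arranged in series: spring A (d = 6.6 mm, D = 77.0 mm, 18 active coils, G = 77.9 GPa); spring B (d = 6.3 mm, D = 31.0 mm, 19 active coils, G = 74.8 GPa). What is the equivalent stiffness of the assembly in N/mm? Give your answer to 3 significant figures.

k_A = Gd⁴/(8D³N_a) = (77.9×10³)(6.6⁴)/(8·77.0³·18) = 2.2484 N/mm
k_B = Gd⁴/(8D³N_a) = (74.8×10³)(6.3⁴)/(8·31.0³·19) = 26.022 N/mm
Series: 1/k_eq = 1/2.2484 + 1/26.022 = 0.48319; k_eq = 2.0696 N/mm

2.07 N/mm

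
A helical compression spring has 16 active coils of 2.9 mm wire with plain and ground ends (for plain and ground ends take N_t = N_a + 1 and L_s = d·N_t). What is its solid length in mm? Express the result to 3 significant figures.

49.3 mm

plain and ground ends: N_t = N_a + 1 = 16 + 1 = 17
L_s = d·N_t = 2.9 × 17 = 49.3 mm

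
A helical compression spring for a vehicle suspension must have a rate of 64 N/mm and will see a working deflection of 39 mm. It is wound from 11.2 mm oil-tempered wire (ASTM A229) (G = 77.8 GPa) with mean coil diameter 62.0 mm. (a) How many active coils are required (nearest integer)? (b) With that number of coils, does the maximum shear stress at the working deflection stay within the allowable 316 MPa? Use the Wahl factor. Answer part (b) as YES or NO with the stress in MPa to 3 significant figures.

N_a = Gd⁴/(8D³k) = (77.8×10³)(11.2⁴)/(8·62.0³·64) = 10.03 → N_a = 10
Actual rate k = Gd⁴/(8D³·10) = 64.208 N/mm
Working load F = kδ = 64.208·39 = 2504.1 N
C = 62.0/11.2 = 5.5357; K_W = (4C−1)/(4C−4)+0.615/C = 1.2765
τ_max = K_W·8FD/(πd³) = 1.2765·281.4 = 359.2 MPa
τ_max > 316 MPa → exceeds allowable

(a) 10 coils; (b) NO, τ_max = 359 MPa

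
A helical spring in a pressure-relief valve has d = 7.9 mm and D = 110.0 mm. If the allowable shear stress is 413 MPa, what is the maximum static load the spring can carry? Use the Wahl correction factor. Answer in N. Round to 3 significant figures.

660 N

C = D/d = 110.0/7.9 = 13.9241
K_W = (4C−1)/(4C−4) + 0.615/C = 54.696/51.696 + 0.0442 = 1.1022
τ_max = K·8FD/(πd³) → F_max = τ_allow·πd³/(8DK)
F_max = 413·π·7.9³/(8·110.0·1.1022) = 6.3971e+05/969.94 = 659.54 N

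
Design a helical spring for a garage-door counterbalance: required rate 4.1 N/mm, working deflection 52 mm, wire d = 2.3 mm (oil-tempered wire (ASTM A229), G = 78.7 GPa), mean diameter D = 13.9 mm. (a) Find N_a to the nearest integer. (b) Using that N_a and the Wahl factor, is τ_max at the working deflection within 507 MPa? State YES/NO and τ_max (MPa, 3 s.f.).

(a) 25 coils; (b) NO, τ_max = 776 MPa

N_a = Gd⁴/(8D³k) = (78.7×10³)(2.3⁴)/(8·13.9³·4.1) = 25 → N_a = 25
Actual rate k = Gd⁴/(8D³·25) = 4.1003 N/mm
Working load F = kδ = 4.1003·52 = 213.21 N
C = 13.9/2.3 = 6.0435; K_W = (4C−1)/(4C−4)+0.615/C = 1.2505
τ_max = K_W·8FD/(πd³) = 1.2505·620.28 = 775.64 MPa
τ_max > 507 MPa → exceeds allowable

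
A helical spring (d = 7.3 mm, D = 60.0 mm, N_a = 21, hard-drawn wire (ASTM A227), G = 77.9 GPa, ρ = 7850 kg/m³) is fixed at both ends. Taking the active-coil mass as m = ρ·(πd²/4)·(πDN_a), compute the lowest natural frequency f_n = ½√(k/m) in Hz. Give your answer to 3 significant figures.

k = Gd⁴/(8D³N_a) = (77.9×10³)(7.3⁴)/(8·60.0³·21) = 6.0963 N/mm = 6096.3 N/m
Wire length L = πDN_a = π·60.0·21 = 3958.4 mm
m = ρ·(πd²/4)·L = 7850 × 41.854×10⁻⁶ m² × 3.9584 m = 1.3005 kg
f_n = ½√(k/m) = 0.5·√(6096.3/1.3005) = 0.5·√(4687.5) = 34.233 Hz

34.2 Hz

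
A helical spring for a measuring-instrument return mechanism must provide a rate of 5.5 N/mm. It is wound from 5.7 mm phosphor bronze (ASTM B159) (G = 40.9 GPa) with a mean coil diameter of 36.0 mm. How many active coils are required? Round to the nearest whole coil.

N_a = Gd⁴/(8D³k) = (40.9×10³ × 5.7⁴)/(8 × 36.0³ × 5.5)
    = 4.3174e+07 / 2.05286e+06 = 21.03 → 21 coils

21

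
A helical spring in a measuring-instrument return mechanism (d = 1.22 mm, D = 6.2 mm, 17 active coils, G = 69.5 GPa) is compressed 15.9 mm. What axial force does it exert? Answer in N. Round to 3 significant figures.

k = Gd⁴/(8D³N_a) = (69.5×10³)(1.22⁴)/(8·6.2³·17) = 4.7502 N/mm
F = k·δ = 4.7502 × 15.9 = 75.528 N

75.5 N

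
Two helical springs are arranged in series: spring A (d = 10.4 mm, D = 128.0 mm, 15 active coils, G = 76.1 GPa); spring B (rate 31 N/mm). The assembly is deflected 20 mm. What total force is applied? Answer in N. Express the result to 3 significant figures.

63.5 N

k_A = Gd⁴/(8D³N_a) = (76.1×10³)(10.4⁴)/(8·128.0³·15) = 3.5376 N/mm
Series: 1/k_eq = 1/3.5376 + 1/31 = 0.31494; k_eq = 3.1752 N/mm
F = k_eq·δ = 3.1752·20 = 63.505 N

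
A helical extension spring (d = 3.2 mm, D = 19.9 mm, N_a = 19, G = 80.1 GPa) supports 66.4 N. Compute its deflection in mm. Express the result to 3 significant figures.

9.47 mm

k = Gd⁴/(8D³N_a) = (80.1×10³)(3.2⁴)/(8·19.9³·19) = 7.0118 N/mm
δ = F/k = 66.4 / 7.0118 = 9.4697 mm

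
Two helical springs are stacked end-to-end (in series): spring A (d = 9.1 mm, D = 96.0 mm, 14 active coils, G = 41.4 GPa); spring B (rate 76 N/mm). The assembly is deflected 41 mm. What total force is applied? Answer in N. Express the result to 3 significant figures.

113 N

k_A = Gd⁴/(8D³N_a) = (41.4×10³)(9.1⁴)/(8·96.0³·14) = 2.8651 N/mm
Series: 1/k_eq = 1/2.8651 + 1/76 = 0.36219; k_eq = 2.761 N/mm
F = k_eq·δ = 2.761·41 = 113.2 N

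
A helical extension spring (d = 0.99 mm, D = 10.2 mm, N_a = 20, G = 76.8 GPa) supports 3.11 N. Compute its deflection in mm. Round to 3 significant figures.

k = Gd⁴/(8D³N_a) = (76.8×10³)(0.99⁴)/(8·10.2³·20) = 0.43449 N/mm
δ = F/k = 3.11 / 0.43449 = 7.1578 mm

7.16 mm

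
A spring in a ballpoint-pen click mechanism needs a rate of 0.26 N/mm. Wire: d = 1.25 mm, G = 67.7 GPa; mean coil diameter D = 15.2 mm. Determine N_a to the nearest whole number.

23

N_a = Gd⁴/(8D³k) = (67.7×10³ × 1.25⁴)/(8 × 15.2³ × 0.26)
    = 165283 / 7304.56 = 22.63 → 23 coils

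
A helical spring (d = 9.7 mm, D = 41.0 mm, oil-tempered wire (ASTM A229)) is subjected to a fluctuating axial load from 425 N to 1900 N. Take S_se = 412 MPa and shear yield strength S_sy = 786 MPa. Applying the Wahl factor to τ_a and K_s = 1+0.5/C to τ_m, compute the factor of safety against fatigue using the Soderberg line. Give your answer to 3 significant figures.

2.12

C = D/d = 41.0/9.7 = 4.2268; K_W = (4C−1)/(4C−4)+0.615/C = 1.3779; K_s = 1+0.5/C = 1.1183
F_a = (F_max−F_min)/2 = 737.5 N; F_m = (F_max+F_min)/2 = 1162.5 N
τ_a = K_W·8F_aD/(πd³) = 1.3779 × 84.367 = 116.25 MPa
τ_m = K_s·8F_mD/(πd³) = 1.1183 × 132.98 = 148.72 MPa
Soderberg: 1/n_f = τ_a/S_se + τ_m/S_sy = 116.25/412 + 148.72/786 = 0.28216 + 0.18921 = 0.47137
n_f = 1/0.47137 = 2.121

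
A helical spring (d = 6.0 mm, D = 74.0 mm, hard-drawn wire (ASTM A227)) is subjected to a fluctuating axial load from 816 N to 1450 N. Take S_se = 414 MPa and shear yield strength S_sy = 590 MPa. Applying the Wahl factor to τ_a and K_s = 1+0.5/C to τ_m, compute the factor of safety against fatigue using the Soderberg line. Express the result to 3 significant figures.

C = D/d = 74.0/6.0 = 12.3333; K_W = (4C−1)/(4C−4)+0.615/C = 1.1160; K_s = 1+0.5/C = 1.0405
F_a = (F_max−F_min)/2 = 317 N; F_m = (F_max+F_min)/2 = 1133 N
τ_a = K_W·8F_aD/(πd³) = 1.1160 × 276.55 = 308.64 MPa
τ_m = K_s·8F_mD/(πd³) = 1.0405 × 988.43 = 1028.5 MPa
Soderberg: 1/n_f = τ_a/S_se + τ_m/S_sy = 308.64/414 + 1028.5/590 = 0.74552 + 1.74323 = 2.4887
n_f = 1/2.4887 = 0.4018

0.402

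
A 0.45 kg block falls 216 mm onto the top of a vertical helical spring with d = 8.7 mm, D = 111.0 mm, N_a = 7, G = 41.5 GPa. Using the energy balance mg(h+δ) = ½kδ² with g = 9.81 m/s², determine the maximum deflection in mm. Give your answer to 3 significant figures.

k = Gd⁴/(8D³N_a) = (41.5×10³)(8.7⁴)/(8·111.0³·7) = 3.1043 N/mm
W = mg = 0.45 × 9.81 = 4.4145 N
½kδ² − Wδ − Wh = 0 → δ = (W + √(W² + 2kWh))/k
δ = (4.4145 + √(19.488 + 5920.16))/3.1043 = (4.4145 + 77.069)/3.1043 = 26.248 mm

26.2 mm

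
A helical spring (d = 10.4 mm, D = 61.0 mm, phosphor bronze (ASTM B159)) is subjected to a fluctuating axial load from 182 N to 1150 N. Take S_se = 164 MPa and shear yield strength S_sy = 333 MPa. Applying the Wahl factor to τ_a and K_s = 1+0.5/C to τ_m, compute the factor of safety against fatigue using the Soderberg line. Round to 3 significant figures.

1.23

C = D/d = 61.0/10.4 = 5.8654; K_W = (4C−1)/(4C−4)+0.615/C = 1.2590; K_s = 1+0.5/C = 1.0852
F_a = (F_max−F_min)/2 = 484 N; F_m = (F_max+F_min)/2 = 666 N
τ_a = K_W·8F_aD/(πd³) = 1.2590 × 66.837 = 84.148 MPa
τ_m = K_s·8F_mD/(πd³) = 1.0852 × 91.97 = 99.81 MPa
Soderberg: 1/n_f = τ_a/S_se + τ_m/S_sy = 84.148/164 + 99.81/333 = 0.51310 + 0.29973 = 0.81282
n_f = 1/0.81282 = 1.23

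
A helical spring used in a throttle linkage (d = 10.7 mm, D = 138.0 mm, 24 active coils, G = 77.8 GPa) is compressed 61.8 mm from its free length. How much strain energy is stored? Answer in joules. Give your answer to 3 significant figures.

k = Gd⁴/(8D³N_a) = (77.8×10³)(10.7⁴)/(8·138.0³·24) = 2.021 N/mm
U = ½kδ² = 0.5 × 2.021 × 61.8² = 3859.4 N·mm = 3.8594 J

3.86 J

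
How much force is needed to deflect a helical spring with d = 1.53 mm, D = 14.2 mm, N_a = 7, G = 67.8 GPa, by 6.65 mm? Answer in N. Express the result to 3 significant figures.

k = Gd⁴/(8D³N_a) = (67.8×10³)(1.53⁴)/(8·14.2³·7) = 2.3171 N/mm
F = k·δ = 2.3171 × 6.65 = 15.409 N

15.4 N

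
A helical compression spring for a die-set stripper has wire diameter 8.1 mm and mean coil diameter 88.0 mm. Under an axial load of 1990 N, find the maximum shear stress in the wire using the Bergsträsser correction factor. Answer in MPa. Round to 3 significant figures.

943 MPa

Spring index C = D/d = 88.0/8.1 = 10.8642
K_B = (4C+2)/(4C−3) = 45.457/40.457 = 1.1236
τ₀ = 8FD/(πd³) = 8·1990·88.0/(π·8.1³) = 1.40096e+06/1669.6 = 839.11 MPa
τ_max = K·τ₀ = 1.1236 × 839.11 = 942.82 MPa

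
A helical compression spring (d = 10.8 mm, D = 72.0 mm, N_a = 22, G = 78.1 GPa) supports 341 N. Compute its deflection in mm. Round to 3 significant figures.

k = Gd⁴/(8D³N_a) = (78.1×10³)(10.8⁴)/(8·72.0³·22) = 16.175 N/mm
δ = F/k = 341 / 16.175 = 21.082 mm

21.1 mm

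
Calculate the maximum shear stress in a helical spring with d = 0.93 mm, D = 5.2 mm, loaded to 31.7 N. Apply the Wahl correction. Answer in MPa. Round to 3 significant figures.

Spring index C = D/d = 5.2/0.93 = 5.5914
K_W = (4C−1)/(4C−4) + 0.615/C = 21.366/18.366 + 0.1100 = 1.2733
τ₀ = 8FD/(πd³) = 8·31.7·5.2/(π·0.93³) = 1318.72/2.527 = 521.86 MPa
τ_max = K·τ₀ = 1.2733 × 521.86 = 664.5 MPa

665 MPa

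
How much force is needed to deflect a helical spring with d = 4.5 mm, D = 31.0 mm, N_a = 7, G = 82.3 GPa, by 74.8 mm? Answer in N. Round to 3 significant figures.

1510 N

k = Gd⁴/(8D³N_a) = (82.3×10³)(4.5⁴)/(8·31.0³·7) = 20.229 N/mm
F = k·δ = 20.229 × 74.8 = 1513.1 N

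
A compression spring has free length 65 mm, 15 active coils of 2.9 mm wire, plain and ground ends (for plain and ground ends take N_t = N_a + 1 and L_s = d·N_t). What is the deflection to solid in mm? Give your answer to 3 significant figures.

N_t = 16; L_s = 2.9·16 = 46.4 mm
δ_solid = L₀ − L_s = 65 − 46.4 = 18.6 mm

18.6 mm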